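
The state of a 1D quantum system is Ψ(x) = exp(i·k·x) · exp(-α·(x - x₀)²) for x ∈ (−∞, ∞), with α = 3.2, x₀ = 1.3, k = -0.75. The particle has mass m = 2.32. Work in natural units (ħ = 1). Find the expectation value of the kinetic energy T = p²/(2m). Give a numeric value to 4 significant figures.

0.8109

T = −(ħ²/2m) d²/dx², so ⟨T⟩ = −(ħ²/2m) ∫ Ψ*·Ψ'' dx / ∫|Ψ|² dx; with m = 2.32.
Gaussian moments (u = x − x₀): ∫u^(2j)·e^(−2αu²) du = (2j−1)!!/(4α)^j · √(π/(2α)), odd powers integrate to 0; here √(π/(2α)) = 0.70062. Derivatives: Ψ′ = (ik − 2αu)·Ψ, Ψ″ = ((ik − 2αu)² − 2α)·Ψ; the odd-in-u pieces drop out.
State is unnormalized: ∫|Ψ|² dx = 0.70062, and ∫Ψ*·(−ħ²/2m · Ψ'') dx = 0.56812, so ⟨T⟩ = 0.56812 / 0.70062.
⟨T⟩ = 0.81088.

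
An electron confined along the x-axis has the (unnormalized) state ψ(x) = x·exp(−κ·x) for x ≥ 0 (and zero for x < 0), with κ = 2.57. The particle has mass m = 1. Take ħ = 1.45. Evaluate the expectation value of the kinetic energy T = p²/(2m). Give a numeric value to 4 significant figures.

6.943

T = −(ħ²/2m) d²/dx², so ⟨T⟩ = −(ħ²/2m) ∫ ψ*·ψ'' dx / ∫|ψ|² dx; with m = 1.
Differentiate x·exp(−κ·x) with the product rule; every integrand then reduces to terms xʲ·e^(−2κx) on [0, ∞), with ∫₀^∞ xʲ·e^(−2κx) dx = j!/(2κ)^(j+1).
State is unnormalized: ∫|ψ|² dx = 0.014728, and ∫ψ*·(−ħ²/2m · ψ'') dx = 0.10226, so ⟨T⟩ = 0.10226 / 0.014728.
⟨T⟩ = 6.9434.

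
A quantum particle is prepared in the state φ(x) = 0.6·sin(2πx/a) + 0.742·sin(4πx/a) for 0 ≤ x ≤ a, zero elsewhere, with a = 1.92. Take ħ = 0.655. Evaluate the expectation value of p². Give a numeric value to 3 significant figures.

12.9

p² φ = −ħ² d²φ/dx²; ⟨p²⟩ = −ħ² ∫ φ*·φ'' dx / ∫|φ|² dx.
d²/dx² sin(jπx/a) = −(jπ/a)²·sin(jπx/a); on 0 ≤ x ≤ a, ∫sin²(jπx/a) dx = a/2 and ∫sin(jπx/a)·sin(lπx/a) dx = 0 for j ≠ l, so only diagonal terms survive in ∫|φ|² and ∫φ·φ″; ∫φ·φ′ dx = [φ²/2] between the walls = 0.
State is unnormalized: ∫|φ|² dx = 0.87414, and ∫φ*·(−ħ² φ'') dx = 11.301, so ⟨p²⟩ = 11.301 / 0.87414.
⟨p²⟩ = 12.929.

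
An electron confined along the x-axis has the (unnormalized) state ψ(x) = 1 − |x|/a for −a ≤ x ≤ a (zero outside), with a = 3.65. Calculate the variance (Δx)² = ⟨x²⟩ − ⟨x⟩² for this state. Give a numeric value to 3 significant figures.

1.33

Compute ⟨x⟩ and ⟨x²⟩ separately, then (Δx)² = ⟨x²⟩ − ⟨x⟩².
ψ is even, so ∫ over [−a, a] = 2∫₀ᵃ with ψ = 1 − x/a there: ∫₀ᵃ (1 − x/a)² dx = a/3, ∫₀ᵃ x²(1 − x/a)² dx = a³/30, ∫₀ᵃ x⁴(1 − x/a)² dx = a⁵/105.
Normalization: ∫|ψ|² dx = 2.4333.
⟨x⟩ = 0.0000 and ⟨x²⟩ = 1.3323.
(Δx)² = 1.3323 − (0.0000)² = 1.3323.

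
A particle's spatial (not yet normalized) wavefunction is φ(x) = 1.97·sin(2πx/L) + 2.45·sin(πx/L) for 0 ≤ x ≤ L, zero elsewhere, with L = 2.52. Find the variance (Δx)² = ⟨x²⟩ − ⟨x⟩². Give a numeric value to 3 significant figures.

0.106

Compute ⟨x⟩ and ⟨x²⟩ separately, then (Δx)² = ⟨x²⟩ − ⟨x⟩².
On 0 ≤ x ≤ L (j ≠ l): ∫sin²(jπx/L) dx = L/2, ∫sin(jπx/L)·sin(lπx/L) dx = 0; diagonal moments ∫x·sin²(jπx/L) dx = L²/4, ∫x²·sin²(jπx/L) dx = L³·(1/6 − 1/(4j²π²)); cross terms ∫x·sin(jπx/L)·sin(lπx/L) dx = 0 for j + l even and −4jlL²/(π²(j² − l²)²) for j + l odd, ∫x²·sin(jπx/L)·sin(lπx/L) dx = (−1)^(j+l)·4jlL³/(π²(j² − l²)²); higher powers the same way via product-to-sum and parts.
Normalization: ∫|φ|² dx = 12.453.
⟨x⟩ = 0.81666 and ⟨x²⟩ = 0.77262.
(Δx)² = 0.77262 − (0.81666)² = 0.10568.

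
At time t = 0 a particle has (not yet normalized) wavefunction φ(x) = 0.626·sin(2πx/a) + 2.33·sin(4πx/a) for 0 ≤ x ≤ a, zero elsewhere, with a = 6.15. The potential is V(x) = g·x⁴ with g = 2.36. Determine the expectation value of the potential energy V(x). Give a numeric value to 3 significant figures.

⟨V⟩ = ∫ V(x)·|φ|² dx / ∫|φ|² dx.
On 0 ≤ x ≤ a (j ≠ l): ∫sin²(jπx/a) dx = a/2, ∫sin(jπx/a)·sin(lπx/a) dx = 0; diagonal moments ∫x·sin²(jπx/a) dx = a²/4, ∫x²·sin²(jπx/a) dx = a³·(1/6 − 1/(4j²π²)); cross terms ∫x·sin(jπx/a)·sin(lπx/a) dx = 0 for j + l even and −4jla²/(π²(j² − l²)²) for j + l odd, ∫x²·sin(jπx/a)·sin(lπx/a) dx = (−1)^(j+l)·4jla³/(π²(j² − l²)²); higher powers the same way via product-to-sum and parts.
State is unnormalized: ∫|φ|² dx = 17.899, and ∫φ*·V(x)·φ dx = 13900., so ⟨V⟩ = 13900. / 17.899.
⟨V⟩ = 776.58.

777.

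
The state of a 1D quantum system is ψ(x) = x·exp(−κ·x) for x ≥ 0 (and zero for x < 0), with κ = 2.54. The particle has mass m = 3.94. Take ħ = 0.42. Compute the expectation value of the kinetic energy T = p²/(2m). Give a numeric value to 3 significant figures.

T = −(ħ²/2m) d²/dx², so ⟨T⟩ = −(ħ²/2m) ∫ ψ*·ψ'' dx / ∫|ψ|² dx; with m = 3.94.
Differentiate x·exp(−κ·x) with the product rule; every integrand then reduces to terms xʲ·e^(−2κx) on [0, ∞), with ∫₀^∞ xʲ·e^(−2κx) dx = j!/(2κ)^(j+1).
State is unnormalized: ∫|ψ|² dx = 0.015256, and ∫ψ*·(−ħ²/2m · ψ'') dx = 0.0022033, so ⟨T⟩ = 0.0022033 / 0.015256.
⟨T⟩ = 0.14442.

0.144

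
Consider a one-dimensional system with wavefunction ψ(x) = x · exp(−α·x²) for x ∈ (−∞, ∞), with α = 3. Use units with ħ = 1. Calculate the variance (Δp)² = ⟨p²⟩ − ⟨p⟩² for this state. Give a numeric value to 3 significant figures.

Compute ⟨p⟩ and ⟨p²⟩ separately; (Δp)² = ⟨p²⟩ − ⟨p⟩².
Expand each integrand as polynomial × e^(−2αx²) and use ∫x^(2j)·e^(−2αx²) dx = (2j−1)!!/(4α)^j · √(π/(2α)), odd powers → 0; here √(π/(2α)) = 0.72360. Differentiate with the product rule, d/dx e^(−αx²) = −2αx·e^(−αx²).
Normalization: ∫|ψ|² dx = 0.060300.
⟨p⟩ = 0.0000 and ⟨p²⟩ = 9.0000.
(Δp)² = 9.0000 − (0.0000)² = 9.0000.

9.00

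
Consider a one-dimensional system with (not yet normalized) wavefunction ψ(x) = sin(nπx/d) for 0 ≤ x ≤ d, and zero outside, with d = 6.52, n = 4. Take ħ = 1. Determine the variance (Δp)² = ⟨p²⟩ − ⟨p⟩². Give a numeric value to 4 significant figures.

3.715

Compute ⟨p⟩ and ⟨p²⟩ separately; (Δp)² = ⟨p²⟩ − ⟨p⟩².
d/dx sin(nπx/d) = (nπ/d)·cos(nπx/d) and d²/dx² sin(nπx/d) = −(nπ/d)²·sin(nπx/d); on 0 ≤ x ≤ d, ∫sin²(nπx/d) dx = d/2 and ∫sin(nπx/d)·cos(nπx/d) dx = 0.
Normalization: ∫|ψ|² dx = 3.2600.
⟨p⟩ = 0.0000 and ⟨p²⟩ = 3.7147.
(Δp)² = 3.7147 − (0.0000)² = 3.7147.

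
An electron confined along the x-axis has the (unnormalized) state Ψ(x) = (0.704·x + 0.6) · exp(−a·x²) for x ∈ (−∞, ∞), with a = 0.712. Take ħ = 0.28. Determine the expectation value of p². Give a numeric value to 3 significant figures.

p² Ψ = −ħ² d²Ψ/dx²; ⟨p²⟩ = −ħ² ∫ Ψ*·Ψ'' dx / ∫|Ψ|² dx.
Expand each integrand as polynomial × e^(−2ax²) and use ∫x^(2j)·e^(−2ax²) dx = (2j−1)!!/(4a)^j · √(π/(2a)), odd powers → 0; here √(π/(2a)) = 1.4853. Differentiate with the product rule, d/dx e^(−ax²) = −2ax·e^(−ax²).
State is unnormalized: ∫|Ψ|² dx = 0.79319, and ∫Ψ*·(−ħ² Ψ'') dx = 0.073134, so ⟨p²⟩ = 0.073134 / 0.79319.
⟨p²⟩ = 0.092202.

0.0922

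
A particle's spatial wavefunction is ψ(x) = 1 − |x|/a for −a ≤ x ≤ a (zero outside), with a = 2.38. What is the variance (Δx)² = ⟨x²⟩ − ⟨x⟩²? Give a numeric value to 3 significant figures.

0.566

Compute ⟨x⟩ and ⟨x²⟩ separately, then (Δx)² = ⟨x²⟩ − ⟨x⟩².
ψ is even, so ∫ over [−a, a] = 2∫₀ᵃ with ψ = 1 − x/a there: ∫₀ᵃ (1 − x/a)² dx = a/3, ∫₀ᵃ x²(1 − x/a)² dx = a³/30, ∫₀ᵃ x⁴(1 − x/a)² dx = a⁵/105.
Normalization: ∫|ψ|² dx = 1.5867.
⟨x⟩ = 0.0000 and ⟨x²⟩ = 0.56644.
(Δx)² = 0.56644 − (0.0000)² = 0.56644.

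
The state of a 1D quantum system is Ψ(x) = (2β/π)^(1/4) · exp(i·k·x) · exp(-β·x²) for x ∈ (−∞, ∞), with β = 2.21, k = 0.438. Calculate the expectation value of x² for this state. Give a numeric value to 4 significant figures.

0.1131

⟨x²⟩ = ∫ x²·|Ψ|² dx (integrals over the domain).
Gaussian moments: ∫x^(2j)·e^(−2βx²) dx = (2j−1)!!/(4β)^j · √(π/(2β)), odd powers integrate to 0; here √(π/(2β)) = 0.84307.
⟨x²⟩ = 0.11312.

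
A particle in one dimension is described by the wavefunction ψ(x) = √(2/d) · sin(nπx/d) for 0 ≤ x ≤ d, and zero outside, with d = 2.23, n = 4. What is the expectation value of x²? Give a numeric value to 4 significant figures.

⟨x²⟩ = ∫ x²·|ψ|² dx (integrals over the domain).
With sin²θ = (1 − cos2θ)/2 on 0 ≤ x ≤ d: ∫sin²(nπx/d) dx = d/2, ∫x·sin²(nπx/d) dx = d²/4, ∫x²·sin²(nπx/d) dx = d³·(1/6 − 1/(4n²π²)); higher powers xᵏ the same way, integrating xᵏ·cos(2nπx/d) by parts.
⟨x²⟩ = 1.6419.

1.642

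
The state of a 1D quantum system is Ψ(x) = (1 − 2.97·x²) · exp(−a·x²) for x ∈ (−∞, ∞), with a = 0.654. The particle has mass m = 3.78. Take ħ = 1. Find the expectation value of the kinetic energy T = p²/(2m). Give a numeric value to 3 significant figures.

0.410

T = −(ħ²/2m) d²/dx², so ⟨T⟩ = −(ħ²/2m) ∫ Ψ*·Ψ'' dx / ∫|Ψ|² dx; with m = 3.78.
Expand each integrand as polynomial × e^(−2ax²) and use ∫x^(2j)·e^(−2ax²) dx = (2j−1)!!/(4a)^j · √(π/(2a)), odd powers → 0; here √(π/(2a)) = 1.5498. Differentiate with the product rule, d/dx e^(−ax²) = −2ax·e^(−ax²).
State is unnormalized: ∫|Ψ|² dx = 4.0236, and ∫Ψ*·(−ħ²/2m · Ψ'') dx = 1.6481, so ⟨T⟩ = 1.6481 / 4.0236.
⟨T⟩ = 0.40962.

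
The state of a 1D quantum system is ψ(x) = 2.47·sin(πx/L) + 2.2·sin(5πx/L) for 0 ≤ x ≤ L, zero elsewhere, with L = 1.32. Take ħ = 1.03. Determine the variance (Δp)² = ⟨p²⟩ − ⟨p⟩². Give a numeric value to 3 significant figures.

69.8

Compute ⟨p⟩ and ⟨p²⟩ separately; (Δp)² = ⟨p²⟩ − ⟨p⟩².
d²/dx² sin(jπx/L) = −(jπ/L)²·sin(jπx/L); on 0 ≤ x ≤ L, ∫sin²(jπx/L) dx = L/2 and ∫sin(jπx/L)·sin(lπx/L) dx = 0 for j ≠ l, so only diagonal terms survive in ∫|ψ|² and ∫ψ·ψ″; ∫ψ·ψ′ dx = [ψ²/2] between the walls = 0.
Normalization: ∫|ψ|² dx = 7.2210.
⟨p⟩ = 0.0000 and ⟨p²⟩ = 69.811.
(Δp)² = 69.811 − (0.0000)² = 69.811.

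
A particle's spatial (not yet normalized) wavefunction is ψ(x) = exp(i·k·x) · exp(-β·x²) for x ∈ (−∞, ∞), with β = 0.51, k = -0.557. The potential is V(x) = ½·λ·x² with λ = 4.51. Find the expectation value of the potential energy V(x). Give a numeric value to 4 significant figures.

⟨V⟩ = ∫ V(x)·|ψ|² dx / ∫|ψ|² dx.
Gaussian moments: ∫x^(2j)·e^(−2βx²) dx = (2j−1)!!/(4β)^j · √(π/(2β)), odd powers integrate to 0; here √(π/(2β)) = 1.7550.
State is unnormalized: ∫|ψ|² dx = 1.7550, and ∫ψ*·V(x)·ψ dx = 1.9400, so ⟨V⟩ = 1.9400 / 1.7550.
⟨V⟩ = 1.1054.

1.105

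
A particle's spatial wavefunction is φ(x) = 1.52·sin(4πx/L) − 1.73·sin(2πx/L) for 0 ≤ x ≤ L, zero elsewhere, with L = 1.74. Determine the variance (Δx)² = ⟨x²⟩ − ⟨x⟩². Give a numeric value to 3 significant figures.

Compute ⟨x⟩ and ⟨x²⟩ separately, then (Δx)² = ⟨x²⟩ − ⟨x⟩².
On 0 ≤ x ≤ L (j ≠ l): ∫sin²(jπx/L) dx = L/2, ∫sin(jπx/L)·sin(lπx/L) dx = 0; diagonal moments ∫x·sin²(jπx/L) dx = L²/4, ∫x²·sin²(jπx/L) dx = L³·(1/6 − 1/(4j²π²)); cross terms ∫x·sin(jπx/L)·sin(lπx/L) dx = 0 for j + l even and −4jlL²/(π²(j² − l²)²) for j + l odd, ∫x²·sin(jπx/L)·sin(lπx/L) dx = (−1)^(j+l)·4jlL³/(π²(j² − l²)²); higher powers the same way via product-to-sum and parts.
Normalization: ∫|φ|² dx = 4.6139.
⟨x⟩ = 0.87000 and ⟨x²⟩ = 0.84818.
(Δx)² = 0.84818 − (0.87000)² = 0.091280.

0.0913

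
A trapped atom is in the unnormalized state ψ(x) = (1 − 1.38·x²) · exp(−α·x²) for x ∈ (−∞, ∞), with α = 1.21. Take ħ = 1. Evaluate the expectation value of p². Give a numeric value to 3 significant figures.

3.84

p² ψ = −ħ² d²ψ/dx²; ⟨p²⟩ = −ħ² ∫ ψ*·ψ'' dx / ∫|ψ|² dx.
Expand each integrand as polynomial × e^(−2αx²) and use ∫x^(2j)·e^(−2αx²) dx = (2j−1)!!/(4α)^j · √(π/(2α)), odd powers → 0; here √(π/(2α)) = 1.1394. Differentiate with the product rule, d/dx e^(−αx²) = −2αx·e^(−αx²).
State is unnormalized: ∫|ψ|² dx = 0.76753, and ∫ψ*·(−ħ² ψ'') dx = 2.9494, so ⟨p²⟩ = 2.9494 / 0.76753.
⟨p²⟩ = 3.8427.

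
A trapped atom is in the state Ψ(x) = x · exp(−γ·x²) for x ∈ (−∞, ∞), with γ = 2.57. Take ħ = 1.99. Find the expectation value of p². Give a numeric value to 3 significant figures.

p² Ψ = −ħ² d²Ψ/dx²; ⟨p²⟩ = −ħ² ∫ Ψ*·Ψ'' dx / ∫|Ψ|² dx.
Expand each integrand as polynomial × e^(−2γx²) and use ∫x^(2j)·e^(−2γx²) dx = (2j−1)!!/(4γ)^j · √(π/(2γ)), odd powers → 0; here √(π/(2γ)) = 0.78180. Differentiate with the product rule, d/dx e^(−γx²) = −2γx·e^(−γx²).
State is unnormalized: ∫|Ψ|² dx = 0.076050, and ∫Ψ*·(−ħ² Ψ'') dx = 2.3220, so ⟨p²⟩ = 2.3220 / 0.076050.
⟨p²⟩ = 30.532.

30.5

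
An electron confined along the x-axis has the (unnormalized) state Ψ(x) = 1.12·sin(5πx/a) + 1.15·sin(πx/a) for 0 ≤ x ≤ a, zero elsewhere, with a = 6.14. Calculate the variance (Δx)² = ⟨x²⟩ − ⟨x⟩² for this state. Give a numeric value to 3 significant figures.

2.39

Compute ⟨x⟩ and ⟨x²⟩ separately, then (Δx)² = ⟨x²⟩ − ⟨x⟩².
On 0 ≤ x ≤ a (j ≠ l): ∫sin²(jπx/a) dx = a/2, ∫sin(jπx/a)·sin(lπx/a) dx = 0; diagonal moments ∫x·sin²(jπx/a) dx = a²/4, ∫x²·sin²(jπx/a) dx = a³·(1/6 − 1/(4j²π²)); cross terms ∫x·sin(jπx/a)·sin(lπx/a) dx = 0 for j + l even and −4jla²/(π²(j² − l²)²) for j + l odd, ∫x²·sin(jπx/a)·sin(lπx/a) dx = (−1)^(j+l)·4jla³/(π²(j² − l²)²); higher powers the same way via product-to-sum and parts.
Normalization: ∫|Ψ|² dx = 7.9111.
⟨x⟩ = 3.0700 and ⟨x²⟩ = 11.814.
(Δx)² = 11.814 − (3.0700)² = 2.3894.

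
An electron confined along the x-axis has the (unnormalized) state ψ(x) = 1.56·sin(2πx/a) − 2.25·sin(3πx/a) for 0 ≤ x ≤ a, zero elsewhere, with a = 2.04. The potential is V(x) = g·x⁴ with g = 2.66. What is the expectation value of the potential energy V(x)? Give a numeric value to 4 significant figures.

14.68

⟨V⟩ = ∫ V(x)·|ψ|² dx / ∫|ψ|² dx.
On 0 ≤ x ≤ a (j ≠ l): ∫sin²(jπx/a) dx = a/2, ∫sin(jπx/a)·sin(lπx/a) dx = 0; diagonal moments ∫x·sin²(jπx/a) dx = a²/4, ∫x²·sin²(jπx/a) dx = a³·(1/6 − 1/(4j²π²)); cross terms ∫x·sin(jπx/a)·sin(lπx/a) dx = 0 for j + l even and −4jla²/(π²(j² − l²)²) for j + l odd, ∫x²·sin(jπx/a)·sin(lπx/a) dx = (−1)^(j+l)·4jla³/(π²(j² − l²)²); higher powers the same way via product-to-sum and parts.
State is unnormalized: ∫|ψ|² dx = 7.6460, and ∫ψ*·V(x)·ψ dx = 112.23, so ⟨V⟩ = 112.23 / 7.6460.
⟨V⟩ = 14.678.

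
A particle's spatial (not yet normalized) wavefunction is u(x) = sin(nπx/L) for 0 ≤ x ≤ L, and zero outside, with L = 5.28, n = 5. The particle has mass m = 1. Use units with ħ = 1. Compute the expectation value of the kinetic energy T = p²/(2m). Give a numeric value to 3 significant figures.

T = −(ħ²/2m) d²/dx², so ⟨T⟩ = −(ħ²/2m) ∫ u*·u'' dx / ∫|u|² dx; with m = 1.
d/dx sin(nπx/L) = (nπ/L)·cos(nπx/L) and d²/dx² sin(nπx/L) = −(nπ/L)²·sin(nπx/L); on 0 ≤ x ≤ L, ∫sin²(nπx/L) dx = L/2 and ∫sin(nπx/L)·cos(nπx/L) dx = 0.
State is unnormalized: ∫|u|² dx = 2.6400, and ∫u*·(−ħ²/2m · u'') dx = 11.683, so ⟨T⟩ = 11.683 / 2.6400.
⟨T⟩ = 4.4253.

4.43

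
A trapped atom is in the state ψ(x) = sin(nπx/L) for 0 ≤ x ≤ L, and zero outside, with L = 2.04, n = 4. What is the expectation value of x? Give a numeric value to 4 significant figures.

⟨x⟩ = ∫ x·|ψ|² dx / ∫|ψ|² dx (integrals over the domain).
With sin²θ = (1 − cos2θ)/2 on 0 ≤ x ≤ L: ∫sin²(nπx/L) dx = L/2, ∫x·sin²(nπx/L) dx = L²/4, ∫x²·sin²(nπx/L) dx = L³·(1/6 − 1/(4n²π²)); higher powers xᵏ the same way, integrating xᵏ·cos(2nπx/L) by parts.
State is unnormalized: ∫|ψ|² dx = 1.0200, and ∫ψ*·x·ψ dx = 1.0404, so ⟨x⟩ = 1.0404 / 1.0200.
⟨x⟩ = 1.0200.

1.020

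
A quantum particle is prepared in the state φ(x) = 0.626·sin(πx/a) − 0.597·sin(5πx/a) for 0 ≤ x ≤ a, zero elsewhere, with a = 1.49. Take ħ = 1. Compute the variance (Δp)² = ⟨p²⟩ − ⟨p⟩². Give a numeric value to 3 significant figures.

55.3

Compute ⟨p⟩ and ⟨p²⟩ separately; (Δp)² = ⟨p²⟩ − ⟨p⟩².
d²/dx² sin(jπx/a) = −(jπ/a)²·sin(jπx/a); on 0 ≤ x ≤ a, ∫sin²(jπx/a) dx = a/2 and ∫sin(jπx/a)·sin(lπx/a) dx = 0 for j ≠ l, so only diagonal terms survive in ∫|φ|² and ∫φ·φ″; ∫φ·φ′ dx = [φ²/2] between the walls = 0.
Normalization: ∫|φ|² dx = 0.55747.
⟨p⟩ = 0.0000 and ⟨p²⟩ = 55.264.
(Δp)² = 55.264 − (0.0000)² = 55.264.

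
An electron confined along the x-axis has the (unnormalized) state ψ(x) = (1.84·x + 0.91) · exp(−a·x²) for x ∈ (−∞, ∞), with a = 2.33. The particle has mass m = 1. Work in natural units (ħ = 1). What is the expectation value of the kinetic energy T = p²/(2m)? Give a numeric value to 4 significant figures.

1.875

T = −(ħ²/2m) d²/dx², so ⟨T⟩ = −(ħ²/2m) ∫ ψ*·ψ'' dx / ∫|ψ|² dx; with m = 1.
Expand each integrand as polynomial × e^(−2ax²) and use ∫x^(2j)·e^(−2ax²) dx = (2j−1)!!/(4a)^j · √(π/(2a)), odd powers → 0; here √(π/(2a)) = 0.82107. Differentiate with the product rule, d/dx e^(−ax²) = −2ax·e^(−ax²).
State is unnormalized: ∫|ψ|² dx = 0.97820, and ∫ψ*·(−ħ²/2m · ψ'') dx = 1.8346, so ⟨T⟩ = 1.8346 / 0.97820.
⟨T⟩ = 1.8754.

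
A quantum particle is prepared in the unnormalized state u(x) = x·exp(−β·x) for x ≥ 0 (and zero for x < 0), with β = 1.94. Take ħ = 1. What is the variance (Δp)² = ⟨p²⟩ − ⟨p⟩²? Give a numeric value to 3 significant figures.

Compute ⟨p⟩ and ⟨p²⟩ separately; (Δp)² = ⟨p²⟩ − ⟨p⟩².
Differentiate x·exp(−β·x) with the product rule; every integrand then reduces to terms xʲ·e^(−2βx) on [0, ∞), with ∫₀^∞ xʲ·e^(−2βx) dx = j!/(2β)^(j+1).
Normalization: ∫|u|² dx = 0.034240.
⟨p⟩ = 0.0000 and ⟨p²⟩ = 3.7636.
(Δp)² = 3.7636 − (0.0000)² = 3.7636.

3.76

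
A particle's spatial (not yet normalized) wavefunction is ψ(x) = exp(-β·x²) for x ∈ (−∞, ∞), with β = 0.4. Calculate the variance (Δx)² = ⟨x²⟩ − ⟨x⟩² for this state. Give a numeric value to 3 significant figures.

Compute ⟨x⟩ and ⟨x²⟩ separately, then (Δx)² = ⟨x²⟩ − ⟨x⟩².
Gaussian moments: ∫x^(2j)·e^(−2βx²) dx = (2j−1)!!/(4β)^j · √(π/(2β)), odd powers integrate to 0; here √(π/(2β)) = 1.9817.
Normalization: ∫|ψ|² dx = 1.9817.
⟨x⟩ = 0.0000 and ⟨x²⟩ = 0.62500.
(Δx)² = 0.62500 − (0.0000)² = 0.62500.

0.625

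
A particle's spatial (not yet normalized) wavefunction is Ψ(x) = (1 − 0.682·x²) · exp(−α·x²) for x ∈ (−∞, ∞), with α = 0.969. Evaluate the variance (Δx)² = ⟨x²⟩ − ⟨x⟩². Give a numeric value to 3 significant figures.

0.142

Compute ⟨x⟩ and ⟨x²⟩ separately, then (Δx)² = ⟨x²⟩ − ⟨x⟩².
Expand each integrand as polynomial × e^(−2αx²) and use ∫x^(2j)·e^(−2αx²) dx = (2j−1)!!/(4α)^j · √(π/(2α)), odd powers → 0; here √(π/(2α)) = 1.2732.
Normalization: ∫|Ψ|² dx = 0.94341.
⟨x⟩ = 0.0000 and ⟨x²⟩ = 0.14230.
(Δx)² = 0.14230 − (0.0000)² = 0.14230.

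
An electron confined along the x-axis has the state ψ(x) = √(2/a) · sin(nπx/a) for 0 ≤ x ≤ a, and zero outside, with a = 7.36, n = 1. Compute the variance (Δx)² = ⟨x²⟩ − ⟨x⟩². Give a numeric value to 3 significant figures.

1.77

Compute ⟨x⟩ and ⟨x²⟩ separately, then (Δx)² = ⟨x²⟩ − ⟨x⟩².
With sin²θ = (1 − cos2θ)/2 on 0 ≤ x ≤ a: ∫sin²(nπx/a) dx = a/2, ∫x·sin²(nπx/a) dx = a²/4, ∫x²·sin²(nπx/a) dx = a³·(1/6 − 1/(4n²π²)); higher powers xᵏ the same way, integrating xᵏ·cos(2nπx/a) by parts.
⟨x⟩ = 3.6800 and ⟨x²⟩ = 15.312.
(Δx)² = 15.312 − (3.6800)² = 1.7699.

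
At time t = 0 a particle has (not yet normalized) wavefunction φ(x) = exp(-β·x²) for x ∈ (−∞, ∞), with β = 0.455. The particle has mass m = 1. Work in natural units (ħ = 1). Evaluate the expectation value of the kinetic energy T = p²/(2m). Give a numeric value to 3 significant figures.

T = −(ħ²/2m) d²/dx², so ⟨T⟩ = −(ħ²/2m) ∫ φ*·φ'' dx / ∫|φ|² dx; with m = 1.
Gaussian moments: ∫x^(2j)·e^(−2βx²) dx = (2j−1)!!/(4β)^j · √(π/(2β)), odd powers integrate to 0; here √(π/(2β)) = 1.8580. Derivatives: d/dx e^(−βx²) = −2βx·e^(−βx²), d²/dx² e^(−βx²) = (4β²x² − 2β)·e^(−βx²).
State is unnormalized: ∫|φ|² dx = 1.8580, and ∫φ*·(−ħ²/2m · φ'') dx = 0.42270, so ⟨T⟩ = 0.42270 / 1.8580.
⟨T⟩ = 0.22750.

0.228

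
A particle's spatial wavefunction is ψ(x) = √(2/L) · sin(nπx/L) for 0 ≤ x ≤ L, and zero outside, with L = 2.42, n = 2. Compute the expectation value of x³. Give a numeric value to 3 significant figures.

⟨x³⟩ = ∫ x³·|ψ|² dx (integrals over the domain).
With sin²θ = (1 − cos2θ)/2 on 0 ≤ x ≤ L: ∫sin²(nπx/L) dx = L/2, ∫x·sin²(nπx/L) dx = L²/4, ∫x²·sin²(nπx/L) dx = L³·(1/6 − 1/(4n²π²)); higher powers xᵏ the same way, integrating xᵏ·cos(2nπx/L) by parts.
⟨x³⟩ = 3.2739.

3.27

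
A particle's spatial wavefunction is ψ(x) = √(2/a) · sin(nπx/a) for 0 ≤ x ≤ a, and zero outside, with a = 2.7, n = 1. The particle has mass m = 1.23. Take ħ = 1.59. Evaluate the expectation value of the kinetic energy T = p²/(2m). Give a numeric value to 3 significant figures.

1.39

T = −(ħ²/2m) d²/dx², so ⟨T⟩ = −(ħ²/2m) ∫ ψ*·ψ'' dx; with m = 1.23.
d/dx sin(nπx/a) = (nπ/a)·cos(nπx/a) and d²/dx² sin(nπx/a) = −(nπ/a)²·sin(nπx/a); on 0 ≤ x ≤ a, ∫sin²(nπx/a) dx = a/2 and ∫sin(nπx/a)·cos(nπx/a) dx = 0.
⟨T⟩ = 1.3913.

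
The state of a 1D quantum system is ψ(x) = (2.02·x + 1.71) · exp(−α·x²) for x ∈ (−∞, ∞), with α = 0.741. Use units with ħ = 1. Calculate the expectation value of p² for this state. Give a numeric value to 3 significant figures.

1.22

p² ψ = −ħ² d²ψ/dx²; ⟨p²⟩ = −ħ² ∫ ψ*·ψ'' dx / ∫|ψ|² dx.
Expand each integrand as polynomial × e^(−2αx²) and use ∫x^(2j)·e^(−2αx²) dx = (2j−1)!!/(4α)^j · √(π/(2α)), odd powers → 0; here √(π/(2α)) = 1.4560. Differentiate with the product rule, d/dx e^(−αx²) = −2αx·e^(−αx²).
State is unnormalized: ∫|ψ|² dx = 6.2617, and ∫ψ*·(−ħ² ψ'') dx = 7.6104, so ⟨p²⟩ = 7.6104 / 6.2617.
⟨p²⟩ = 1.2154.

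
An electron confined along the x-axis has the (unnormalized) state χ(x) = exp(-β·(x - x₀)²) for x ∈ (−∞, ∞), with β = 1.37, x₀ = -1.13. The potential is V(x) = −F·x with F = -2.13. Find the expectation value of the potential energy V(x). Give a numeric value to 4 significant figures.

-2.407

⟨V⟩ = ∫ V(x)·|χ|² dx / ∫|χ|² dx.
Gaussian moments (u = x − x₀): ∫u^(2j)·e^(−2βu²) du = (2j−1)!!/(4β)^j · √(π/(2β)), odd powers integrate to 0; here √(π/(2β)) = 1.0708.
State is unnormalized: ∫|χ|² dx = 1.0708, and ∫χ*·V(x)·χ dx = -2.5773, so ⟨V⟩ = -2.5773 / 1.0708.
⟨V⟩ = -2.4069.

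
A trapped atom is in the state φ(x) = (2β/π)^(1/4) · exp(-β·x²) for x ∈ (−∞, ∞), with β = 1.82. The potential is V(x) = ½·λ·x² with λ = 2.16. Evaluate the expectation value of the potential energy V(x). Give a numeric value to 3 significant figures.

0.148

⟨V⟩ = ∫ V(x)·|φ|² dx.
Gaussian moments: ∫x^(2j)·e^(−2βx²) dx = (2j−1)!!/(4β)^j · √(π/(2β)), odd powers integrate to 0; here √(π/(2β)) = 0.92902.
⟨V⟩ = 0.14835.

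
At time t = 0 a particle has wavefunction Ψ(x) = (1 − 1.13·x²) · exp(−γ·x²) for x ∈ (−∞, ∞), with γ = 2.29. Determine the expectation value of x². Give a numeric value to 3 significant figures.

⟨x²⟩ = ∫ x²·|Ψ|² dx / ∫|Ψ|² dx (integrals over the domain).
Expand each integrand as polynomial × e^(−2γx²) and use ∫x^(2j)·e^(−2γx²) dx = (2j−1)!!/(4γ)^j · √(π/(2γ)), odd powers → 0; here √(π/(2γ)) = 0.82821.
State is unnormalized: ∫|Ψ|² dx = 0.66168, and ∫Ψ*·x²·Ψ dx = 0.044132, so ⟨x²⟩ = 0.044132 / 0.66168.
⟨x²⟩ = 0.066697.

0.0667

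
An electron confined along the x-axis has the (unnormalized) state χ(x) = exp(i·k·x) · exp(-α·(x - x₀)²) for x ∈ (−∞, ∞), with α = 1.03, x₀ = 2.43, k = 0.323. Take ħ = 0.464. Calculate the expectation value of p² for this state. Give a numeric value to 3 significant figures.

0.244

p² χ = −ħ² d²χ/dx²; ⟨p²⟩ = −ħ² ∫ χ*·χ'' dx / ∫|χ|² dx.
Gaussian moments (u = x − x₀): ∫u^(2j)·e^(−2αu²) du = (2j−1)!!/(4α)^j · √(π/(2α)), odd powers integrate to 0; here √(π/(2α)) = 1.2349. Derivatives: χ′ = (ik − 2αu)·χ, χ″ = ((ik − 2αu)² − 2α)·χ; the odd-in-u pieces drop out.
State is unnormalized: ∫|χ|² dx = 1.2349, and ∫χ*·(−ħ² χ'') dx = 0.30159, so ⟨p²⟩ = 0.30159 / 1.2349.
⟨p²⟩ = 0.24422.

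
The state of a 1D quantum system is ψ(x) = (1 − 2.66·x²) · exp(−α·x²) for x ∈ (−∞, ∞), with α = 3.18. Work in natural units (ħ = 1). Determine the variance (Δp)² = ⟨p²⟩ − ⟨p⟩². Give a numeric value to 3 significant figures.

Compute ⟨p⟩ and ⟨p²⟩ separately; (Δp)² = ⟨p²⟩ − ⟨p⟩².
Expand each integrand as polynomial × e^(−2αx²) and use ∫x^(2j)·e^(−2αx²) dx = (2j−1)!!/(4α)^j · √(π/(2α)), odd powers → 0; here √(π/(2α)) = 0.70282. Differentiate with the product rule, d/dx e^(−αx²) = −2αx·e^(−αx²).
Normalization: ∫|ψ|² dx = 0.50108.
⟨p⟩ = 0.0000 and ⟨p²⟩ = 7.6912.
(Δp)² = 7.6912 − (0.0000)² = 7.6912.

7.69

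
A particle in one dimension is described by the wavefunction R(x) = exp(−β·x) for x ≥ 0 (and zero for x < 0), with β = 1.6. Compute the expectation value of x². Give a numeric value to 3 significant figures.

⟨x²⟩ = ∫ x²·|R|² dx / ∫|R|² dx (integrals over the domain).
Every integrand reduces to terms xʲ·e^(−2βx) on [0, ∞); use ∫₀^∞ xʲ·e^(−2βx) dx = j!/(2β)^(j+1).
State is unnormalized: ∫|R|² dx = 0.31250, and ∫R*·x²·R dx = 0.061035, so ⟨x²⟩ = 0.061035 / 0.31250.
⟨x²⟩ = 0.19531.

0.195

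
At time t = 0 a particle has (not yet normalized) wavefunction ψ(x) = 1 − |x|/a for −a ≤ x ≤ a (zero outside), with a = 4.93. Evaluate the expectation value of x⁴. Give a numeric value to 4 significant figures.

16.88

⟨x⁴⟩ = ∫ x⁴·|ψ|² dx / ∫|ψ|² dx (integrals over the domain).
ψ is even, so ∫ over [−a, a] = 2∫₀ᵃ with ψ = 1 − x/a there: ∫₀ᵃ (1 − x/a)² dx = a/3, ∫₀ᵃ x²(1 − x/a)² dx = a³/30, ∫₀ᵃ x⁴(1 − x/a)² dx = a⁵/105.
State is unnormalized: ∫|ψ|² dx = 3.2867, and ∫ψ*·x⁴·ψ dx = 55.472, so ⟨x⁴⟩ = 55.472 / 3.2867.
⟨x⁴⟩ = 16.878.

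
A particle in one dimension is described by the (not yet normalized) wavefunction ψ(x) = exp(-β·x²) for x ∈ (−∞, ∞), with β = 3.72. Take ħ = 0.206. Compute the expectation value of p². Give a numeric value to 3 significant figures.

p² ψ = −ħ² d²ψ/dx²; ⟨p²⟩ = −ħ² ∫ ψ*·ψ'' dx / ∫|ψ|² dx.
Gaussian moments: ∫x^(2j)·e^(−2βx²) dx = (2j−1)!!/(4β)^j · √(π/(2β)), odd powers integrate to 0; here √(π/(2β)) = 0.64981. Derivatives: d/dx e^(−βx²) = −2βx·e^(−βx²), d²/dx² e^(−βx²) = (4β²x² − 2β)·e^(−βx²).
State is unnormalized: ∫|ψ|² dx = 0.64981, and ∫ψ*·(−ħ² ψ'') dx = 0.10258, so ⟨p²⟩ = 0.10258 / 0.64981.
⟨p²⟩ = 0.15786.

0.158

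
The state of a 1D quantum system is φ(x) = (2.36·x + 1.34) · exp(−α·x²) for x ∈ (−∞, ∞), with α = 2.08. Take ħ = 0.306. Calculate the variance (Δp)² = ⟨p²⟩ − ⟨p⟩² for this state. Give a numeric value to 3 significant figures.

Compute ⟨p⟩ and ⟨p²⟩ separately; (Δp)² = ⟨p²⟩ − ⟨p⟩².
Expand each integrand as polynomial × e^(−2αx²) and use ∫x^(2j)·e^(−2αx²) dx = (2j−1)!!/(4α)^j · √(π/(2α)), odd powers → 0; here √(π/(2α)) = 0.86902. Differentiate with the product rule, d/dx e^(−αx²) = −2αx·e^(−αx²).
Normalization: ∫|φ|² dx = 2.1421.
⟨p⟩ = 0.0000 and ⟨p²⟩ = 0.30055.
(Δp)² = 0.30055 − (0.0000)² = 0.30055.

0.301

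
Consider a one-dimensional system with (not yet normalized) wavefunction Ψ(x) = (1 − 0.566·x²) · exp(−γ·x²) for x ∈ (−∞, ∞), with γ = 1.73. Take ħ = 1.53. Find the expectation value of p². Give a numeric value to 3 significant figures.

p² Ψ = −ħ² d²Ψ/dx²; ⟨p²⟩ = −ħ² ∫ Ψ*·Ψ'' dx / ∫|Ψ|² dx.
Expand each integrand as polynomial × e^(−2γx²) and use ∫x^(2j)·e^(−2γx²) dx = (2j−1)!!/(4γ)^j · √(π/(2γ)), odd powers → 0; here √(π/(2γ)) = 0.95288. Differentiate with the product rule, d/dx e^(−γx²) = −2γx·e^(−γx²).
State is unnormalized: ∫|Ψ|² dx = 0.81613, and ∫Ψ*·(−ħ² Ψ'') dx = 4.6709, so ⟨p²⟩ = 4.6709 / 0.81613.
⟨p²⟩ = 5.7232.

5.72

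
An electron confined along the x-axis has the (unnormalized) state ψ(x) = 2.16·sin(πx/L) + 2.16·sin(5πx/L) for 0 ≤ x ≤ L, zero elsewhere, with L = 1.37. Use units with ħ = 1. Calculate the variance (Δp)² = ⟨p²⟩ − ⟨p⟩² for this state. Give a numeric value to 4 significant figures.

Compute ⟨p⟩ and ⟨p²⟩ separately; (Δp)² = ⟨p²⟩ − ⟨p⟩².
d²/dx² sin(jπx/L) = −(jπ/L)²·sin(jπx/L); on 0 ≤ x ≤ L, ∫sin²(jπx/L) dx = L/2 and ∫sin(jπx/L)·sin(lπx/L) dx = 0 for j ≠ l, so only diagonal terms survive in ∫|ψ|² and ∫ψ·ψ″; ∫ψ·ψ′ dx = [ψ²/2] between the walls = 0.
Normalization: ∫|ψ|² dx = 6.3919.
⟨p⟩ = 0.0000 and ⟨p²⟩ = 68.360.
(Δp)² = 68.360 − (0.0000)² = 68.360.

68.36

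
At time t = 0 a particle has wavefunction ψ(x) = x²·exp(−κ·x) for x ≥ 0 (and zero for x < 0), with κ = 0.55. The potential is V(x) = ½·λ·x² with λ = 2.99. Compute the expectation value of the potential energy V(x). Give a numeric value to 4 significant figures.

⟨V⟩ = ∫ V(x)·|ψ|² dx / ∫|ψ|² dx.
Every integrand reduces to terms xʲ·e^(−2κx) on [0, ∞); use ∫₀^∞ xʲ·e^(−2κx) dx = j!/(2κ)^(j+1).
State is unnormalized: ∫|ψ|² dx = 14.902, and ∫ψ*·V(x)·ψ dx = 552.36, so ⟨V⟩ = 552.36 / 14.902.
⟨V⟩ = 37.066.

37.07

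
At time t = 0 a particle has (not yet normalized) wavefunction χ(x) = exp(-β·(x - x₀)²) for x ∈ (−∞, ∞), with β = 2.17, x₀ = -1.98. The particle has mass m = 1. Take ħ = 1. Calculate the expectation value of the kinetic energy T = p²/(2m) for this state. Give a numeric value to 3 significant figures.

T = −(ħ²/2m) d²/dx², so ⟨T⟩ = −(ħ²/2m) ∫ χ*·χ'' dx / ∫|χ|² dx; with m = 1.
Gaussian moments (u = x − x₀): ∫u^(2j)·e^(−2βu²) du = (2j−1)!!/(4β)^j · √(π/(2β)), odd powers integrate to 0; here √(π/(2β)) = 0.85081. Derivatives: d/dx e^(−βu²) = −2βu·e^(−βu²), d²/dx² e^(−βu²) = (4β²u² − 2β)·e^(−βu²).
State is unnormalized: ∫|χ|² dx = 0.85081, and ∫χ*·(−ħ²/2m · χ'') dx = 0.92312, so ⟨T⟩ = 0.92312 / 0.85081.
⟨T⟩ = 1.0850.

1.09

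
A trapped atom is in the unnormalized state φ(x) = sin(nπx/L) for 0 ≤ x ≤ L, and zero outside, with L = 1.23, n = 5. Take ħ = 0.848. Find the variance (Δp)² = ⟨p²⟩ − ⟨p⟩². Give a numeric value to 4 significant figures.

Compute ⟨p⟩ and ⟨p²⟩ separately; (Δp)² = ⟨p²⟩ − ⟨p⟩².
d/dx sin(nπx/L) = (nπ/L)·cos(nπx/L) and d²/dx² sin(nπx/L) = −(nπ/L)²·sin(nπx/L); on 0 ≤ x ≤ L, ∫sin²(nπx/L) dx = L/2 and ∫sin(nπx/L)·cos(nπx/L) dx = 0.
Normalization: ∫|φ|² dx = 0.61500.
⟨p⟩ = 0.0000 and ⟨p²⟩ = 117.28.
(Δp)² = 117.28 − (0.0000)² = 117.28.

117.3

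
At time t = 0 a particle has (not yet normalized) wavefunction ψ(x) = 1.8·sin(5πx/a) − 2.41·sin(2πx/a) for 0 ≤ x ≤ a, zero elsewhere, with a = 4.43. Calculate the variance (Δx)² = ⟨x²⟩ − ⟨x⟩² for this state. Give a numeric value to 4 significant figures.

1.456

Compute ⟨x⟩ and ⟨x²⟩ separately, then (Δx)² = ⟨x²⟩ − ⟨x⟩².
On 0 ≤ x ≤ a (j ≠ l): ∫sin²(jπx/a) dx = a/2, ∫sin(jπx/a)·sin(lπx/a) dx = 0; diagonal moments ∫x·sin²(jπx/a) dx = a²/4, ∫x²·sin²(jπx/a) dx = a³·(1/6 − 1/(4j²π²)); cross terms ∫x·sin(jπx/a)·sin(lπx/a) dx = 0 for j + l even and −4jla²/(π²(j² − l²)²) for j + l odd, ∫x²·sin(jπx/a)·sin(lπx/a) dx = (−1)^(j+l)·4jla³/(π²(j² − l²)²); higher powers the same way via product-to-sum and parts.
Normalization: ∫|ψ|² dx = 20.042.
⟨x⟩ = 2.2931 and ⟨x²⟩ = 6.7137.
(Δx)² = 6.7137 − (2.2931)² = 1.4555.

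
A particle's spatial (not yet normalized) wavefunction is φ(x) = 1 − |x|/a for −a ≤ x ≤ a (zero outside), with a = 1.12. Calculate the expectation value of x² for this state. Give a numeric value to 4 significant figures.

⟨x²⟩ = ∫ x²·|φ|² dx / ∫|φ|² dx (integrals over the domain).
φ is even, so ∫ over [−a, a] = 2∫₀ᵃ with φ = 1 − x/a there: ∫₀ᵃ (1 − x/a)² dx = a/3, ∫₀ᵃ x²(1 − x/a)² dx = a³/30, ∫₀ᵃ x⁴(1 − x/a)² dx = a⁵/105.
State is unnormalized: ∫|φ|² dx = 0.74667, and ∫φ*·x²·φ dx = 0.093662, so ⟨x²⟩ = 0.093662 / 0.74667.
⟨x²⟩ = 0.12544.

0.1254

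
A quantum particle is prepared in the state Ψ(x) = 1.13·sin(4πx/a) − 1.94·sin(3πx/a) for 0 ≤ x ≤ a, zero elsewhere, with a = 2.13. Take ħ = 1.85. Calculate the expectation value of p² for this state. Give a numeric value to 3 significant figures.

p² Ψ = −ħ² d²Ψ/dx²; ⟨p²⟩ = −ħ² ∫ Ψ*·Ψ'' dx / ∫|Ψ|² dx.
d²/dx² sin(jπx/a) = −(jπ/a)²·sin(jπx/a); on 0 ≤ x ≤ a, ∫sin²(jπx/a) dx = a/2 and ∫sin(jπx/a)·sin(lπx/a) dx = 0 for j ≠ l, so only diagonal terms survive in ∫|Ψ|² and ∫Ψ·Ψ″; ∫Ψ·Ψ′ dx = [Ψ²/2] between the walls = 0.
State is unnormalized: ∫|Ψ|² dx = 5.3681, and ∫Ψ*·(−ħ² Ψ'') dx = 430.58, so ⟨p²⟩ = 430.58 / 5.3681.
⟨p²⟩ = 80.211.

80.2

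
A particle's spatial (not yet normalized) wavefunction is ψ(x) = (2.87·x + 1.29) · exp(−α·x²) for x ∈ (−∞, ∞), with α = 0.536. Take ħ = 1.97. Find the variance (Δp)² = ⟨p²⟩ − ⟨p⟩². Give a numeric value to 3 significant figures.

Compute ⟨p⟩ and ⟨p²⟩ separately; (Δp)² = ⟨p²⟩ − ⟨p⟩².
Expand each integrand as polynomial × e^(−2αx²) and use ∫x^(2j)·e^(−2αx²) dx = (2j−1)!!/(4α)^j · √(π/(2α)), odd powers → 0; here √(π/(2α)) = 1.7119. Differentiate with the product rule, d/dx e^(−αx²) = −2αx·e^(−αx²).
Normalization: ∫|ψ|² dx = 9.4256.
⟨p⟩ = 0.0000 and ⟨p²⟩ = 4.9831.
(Δp)² = 4.9831 − (0.0000)² = 4.9831.

4.98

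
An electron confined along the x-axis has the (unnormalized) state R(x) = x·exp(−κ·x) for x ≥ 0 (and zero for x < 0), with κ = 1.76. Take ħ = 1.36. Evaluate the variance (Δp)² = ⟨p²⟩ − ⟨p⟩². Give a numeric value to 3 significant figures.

5.73

Compute ⟨p⟩ and ⟨p²⟩ separately; (Δp)² = ⟨p²⟩ − ⟨p⟩².
Differentiate x·exp(−κ·x) with the product rule; every integrand then reduces to terms xʲ·e^(−2κx) on [0, ∞), with ∫₀^∞ xʲ·e^(−2κx) dx = j!/(2κ)^(j+1).
Normalization: ∫|R|² dx = 0.045857.
⟨p⟩ = 0.0000 and ⟨p²⟩ = 5.7293.
(Δp)² = 5.7293 − (0.0000)² = 5.7293.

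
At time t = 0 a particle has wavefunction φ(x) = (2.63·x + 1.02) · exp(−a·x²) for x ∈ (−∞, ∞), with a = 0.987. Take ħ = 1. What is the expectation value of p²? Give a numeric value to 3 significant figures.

p² φ = −ħ² d²φ/dx²; ⟨p²⟩ = −ħ² ∫ φ*·φ'' dx / ∫|φ|² dx.
Expand each integrand as polynomial × e^(−2ax²) and use ∫x^(2j)·e^(−2ax²) dx = (2j−1)!!/(4a)^j · √(π/(2a)), odd powers → 0; here √(π/(2a)) = 1.2615. Differentiate with the product rule, d/dx e^(−ax²) = −2ax·e^(−ax²).
State is unnormalized: ∫|φ|² dx = 3.5227, and ∫φ*·(−ħ² φ'') dx = 7.8399, so ⟨p²⟩ = 7.8399 / 3.5227.
⟨p²⟩ = 2.2255.

2.23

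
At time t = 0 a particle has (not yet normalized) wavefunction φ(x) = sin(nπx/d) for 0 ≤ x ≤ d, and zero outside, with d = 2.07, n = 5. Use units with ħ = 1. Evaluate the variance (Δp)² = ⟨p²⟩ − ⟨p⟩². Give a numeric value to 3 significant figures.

57.6

Compute ⟨p⟩ and ⟨p²⟩ separately; (Δp)² = ⟨p²⟩ − ⟨p⟩².
d/dx sin(nπx/d) = (nπ/d)·cos(nπx/d) and d²/dx² sin(nπx/d) = −(nπ/d)²·sin(nπx/d); on 0 ≤ x ≤ d, ∫sin²(nπx/d) dx = d/2 and ∫sin(nπx/d)·cos(nπx/d) dx = 0.
Normalization: ∫|φ|² dx = 1.0350.
⟨p⟩ = 0.0000 and ⟨p²⟩ = 57.584.
(Δp)² = 57.584 − (0.0000)² = 57.584.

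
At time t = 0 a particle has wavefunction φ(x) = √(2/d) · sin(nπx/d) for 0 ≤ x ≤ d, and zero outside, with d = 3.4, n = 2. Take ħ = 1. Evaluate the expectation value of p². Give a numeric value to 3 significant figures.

3.42

p² φ = −ħ² d²φ/dx²; ⟨p²⟩ = −ħ² ∫ φ*·φ'' dx.
d/dx sin(nπx/d) = (nπ/d)·cos(nπx/d) and d²/dx² sin(nπx/d) = −(nπ/d)²·sin(nπx/d); on 0 ≤ x ≤ d, ∫sin²(nπx/d) dx = d/2 and ∫sin(nπx/d)·cos(nπx/d) dx = 0.
⟨p²⟩ = 3.4151.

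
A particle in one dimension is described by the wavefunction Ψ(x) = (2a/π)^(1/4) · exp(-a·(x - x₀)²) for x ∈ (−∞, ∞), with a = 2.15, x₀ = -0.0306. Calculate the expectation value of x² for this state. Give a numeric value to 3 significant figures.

⟨x²⟩ = ∫ x²·|Ψ|² dx (integrals over the domain).
Gaussian moments (u = x − x₀): ∫u^(2j)·e^(−2au²) du = (2j−1)!!/(4a)^j · √(π/(2a)), odd powers integrate to 0; here √(π/(2a)) = 0.85475.
⟨x²⟩ = 0.11722.

0.117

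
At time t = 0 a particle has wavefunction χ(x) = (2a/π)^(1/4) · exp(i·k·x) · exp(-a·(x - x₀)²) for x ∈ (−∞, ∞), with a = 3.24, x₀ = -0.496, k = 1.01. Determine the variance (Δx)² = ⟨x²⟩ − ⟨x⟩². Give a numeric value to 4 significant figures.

0.07716

Compute ⟨x⟩ and ⟨x²⟩ separately, then (Δx)² = ⟨x²⟩ − ⟨x⟩².
Gaussian moments (u = x − x₀): ∫u^(2j)·e^(−2au²) du = (2j−1)!!/(4a)^j · √(π/(2a)), odd powers integrate to 0; here √(π/(2a)) = 0.69629.
⟨x⟩ = -0.49600 and ⟨x²⟩ = 0.32318.
(Δx)² = 0.32318 − (-0.49600)² = 0.077160.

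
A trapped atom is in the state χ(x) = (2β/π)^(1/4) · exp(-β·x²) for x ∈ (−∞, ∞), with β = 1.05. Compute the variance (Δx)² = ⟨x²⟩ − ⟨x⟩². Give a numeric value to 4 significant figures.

Compute ⟨x⟩ and ⟨x²⟩ separately, then (Δx)² = ⟨x²⟩ − ⟨x⟩².
Gaussian moments: ∫x^(2j)·e^(−2βx²) dx = (2j−1)!!/(4β)^j · √(π/(2β)), odd powers integrate to 0; here √(π/(2β)) = 1.2231.
⟨x⟩ = 0.0000 and ⟨x²⟩ = 0.23810.
(Δx)² = 0.23810 − (0.0000)² = 0.23810.

0.2381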